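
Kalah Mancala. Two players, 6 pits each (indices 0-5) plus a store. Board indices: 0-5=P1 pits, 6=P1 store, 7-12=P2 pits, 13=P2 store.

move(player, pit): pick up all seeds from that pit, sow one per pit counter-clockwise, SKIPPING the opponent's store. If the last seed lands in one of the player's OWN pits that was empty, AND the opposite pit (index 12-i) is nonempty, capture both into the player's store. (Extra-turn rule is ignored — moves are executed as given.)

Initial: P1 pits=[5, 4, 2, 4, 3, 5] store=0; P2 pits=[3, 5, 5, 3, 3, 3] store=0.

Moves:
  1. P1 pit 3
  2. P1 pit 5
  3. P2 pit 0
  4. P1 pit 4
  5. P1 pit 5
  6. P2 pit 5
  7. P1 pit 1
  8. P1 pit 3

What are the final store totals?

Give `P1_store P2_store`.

Answer: 5 1

Derivation:
Move 1: P1 pit3 -> P1=[5,4,2,0,4,6](1) P2=[4,5,5,3,3,3](0)
Move 2: P1 pit5 -> P1=[5,4,2,0,4,0](2) P2=[5,6,6,4,4,3](0)
Move 3: P2 pit0 -> P1=[5,4,2,0,4,0](2) P2=[0,7,7,5,5,4](0)
Move 4: P1 pit4 -> P1=[5,4,2,0,0,1](3) P2=[1,8,7,5,5,4](0)
Move 5: P1 pit5 -> P1=[5,4,2,0,0,0](4) P2=[1,8,7,5,5,4](0)
Move 6: P2 pit5 -> P1=[6,5,3,0,0,0](4) P2=[1,8,7,5,5,0](1)
Move 7: P1 pit1 -> P1=[6,0,4,1,1,1](5) P2=[1,8,7,5,5,0](1)
Move 8: P1 pit3 -> P1=[6,0,4,0,2,1](5) P2=[1,8,7,5,5,0](1)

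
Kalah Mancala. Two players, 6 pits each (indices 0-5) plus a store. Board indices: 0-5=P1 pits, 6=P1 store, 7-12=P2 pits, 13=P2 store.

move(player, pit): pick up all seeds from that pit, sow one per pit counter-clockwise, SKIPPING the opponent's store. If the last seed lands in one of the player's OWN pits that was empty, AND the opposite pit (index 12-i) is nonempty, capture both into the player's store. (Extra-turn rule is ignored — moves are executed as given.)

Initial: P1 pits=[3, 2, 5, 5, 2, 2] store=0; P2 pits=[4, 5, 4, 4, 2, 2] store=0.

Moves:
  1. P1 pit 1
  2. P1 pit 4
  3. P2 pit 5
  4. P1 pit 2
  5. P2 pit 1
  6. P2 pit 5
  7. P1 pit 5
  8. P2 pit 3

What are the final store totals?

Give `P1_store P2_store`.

Answer: 3 4

Derivation:
Move 1: P1 pit1 -> P1=[3,0,6,6,2,2](0) P2=[4,5,4,4,2,2](0)
Move 2: P1 pit4 -> P1=[3,0,6,6,0,3](1) P2=[4,5,4,4,2,2](0)
Move 3: P2 pit5 -> P1=[4,0,6,6,0,3](1) P2=[4,5,4,4,2,0](1)
Move 4: P1 pit2 -> P1=[4,0,0,7,1,4](2) P2=[5,6,4,4,2,0](1)
Move 5: P2 pit1 -> P1=[5,0,0,7,1,4](2) P2=[5,0,5,5,3,1](2)
Move 6: P2 pit5 -> P1=[5,0,0,7,1,4](2) P2=[5,0,5,5,3,0](3)
Move 7: P1 pit5 -> P1=[5,0,0,7,1,0](3) P2=[6,1,6,5,3,0](3)
Move 8: P2 pit3 -> P1=[6,1,0,7,1,0](3) P2=[6,1,6,0,4,1](4)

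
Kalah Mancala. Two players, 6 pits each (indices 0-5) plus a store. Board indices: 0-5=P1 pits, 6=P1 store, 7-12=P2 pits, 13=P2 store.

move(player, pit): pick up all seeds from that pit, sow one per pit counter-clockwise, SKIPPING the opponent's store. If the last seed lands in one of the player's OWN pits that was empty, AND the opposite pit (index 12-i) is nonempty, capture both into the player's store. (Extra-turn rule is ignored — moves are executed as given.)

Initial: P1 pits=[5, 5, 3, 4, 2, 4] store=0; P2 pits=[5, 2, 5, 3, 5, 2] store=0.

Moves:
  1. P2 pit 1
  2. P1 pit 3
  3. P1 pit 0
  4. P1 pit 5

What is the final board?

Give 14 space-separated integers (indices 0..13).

Move 1: P2 pit1 -> P1=[5,5,3,4,2,4](0) P2=[5,0,6,4,5,2](0)
Move 2: P1 pit3 -> P1=[5,5,3,0,3,5](1) P2=[6,0,6,4,5,2](0)
Move 3: P1 pit0 -> P1=[0,6,4,1,4,6](1) P2=[6,0,6,4,5,2](0)
Move 4: P1 pit5 -> P1=[0,6,4,1,4,0](2) P2=[7,1,7,5,6,2](0)

Answer: 0 6 4 1 4 0 2 7 1 7 5 6 2 0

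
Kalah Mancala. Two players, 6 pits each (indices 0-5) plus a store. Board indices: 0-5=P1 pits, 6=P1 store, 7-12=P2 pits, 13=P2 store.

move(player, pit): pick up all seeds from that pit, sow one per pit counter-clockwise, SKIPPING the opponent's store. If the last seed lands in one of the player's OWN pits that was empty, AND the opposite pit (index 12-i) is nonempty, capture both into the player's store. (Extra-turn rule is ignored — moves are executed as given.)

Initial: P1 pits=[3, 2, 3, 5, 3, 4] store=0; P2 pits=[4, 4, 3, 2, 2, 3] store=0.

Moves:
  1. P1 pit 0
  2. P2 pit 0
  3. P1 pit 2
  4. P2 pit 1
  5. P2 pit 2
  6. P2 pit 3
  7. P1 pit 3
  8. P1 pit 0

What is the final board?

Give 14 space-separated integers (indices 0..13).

Answer: 0 5 0 0 5 6 4 1 1 1 0 6 6 3

Derivation:
Move 1: P1 pit0 -> P1=[0,3,4,6,3,4](0) P2=[4,4,3,2,2,3](0)
Move 2: P2 pit0 -> P1=[0,3,4,6,3,4](0) P2=[0,5,4,3,3,3](0)
Move 3: P1 pit2 -> P1=[0,3,0,7,4,5](1) P2=[0,5,4,3,3,3](0)
Move 4: P2 pit1 -> P1=[0,3,0,7,4,5](1) P2=[0,0,5,4,4,4](1)
Move 5: P2 pit2 -> P1=[1,3,0,7,4,5](1) P2=[0,0,0,5,5,5](2)
Move 6: P2 pit3 -> P1=[2,4,0,7,4,5](1) P2=[0,0,0,0,6,6](3)
Move 7: P1 pit3 -> P1=[2,4,0,0,5,6](2) P2=[1,1,1,1,6,6](3)
Move 8: P1 pit0 -> P1=[0,5,0,0,5,6](4) P2=[1,1,1,0,6,6](3)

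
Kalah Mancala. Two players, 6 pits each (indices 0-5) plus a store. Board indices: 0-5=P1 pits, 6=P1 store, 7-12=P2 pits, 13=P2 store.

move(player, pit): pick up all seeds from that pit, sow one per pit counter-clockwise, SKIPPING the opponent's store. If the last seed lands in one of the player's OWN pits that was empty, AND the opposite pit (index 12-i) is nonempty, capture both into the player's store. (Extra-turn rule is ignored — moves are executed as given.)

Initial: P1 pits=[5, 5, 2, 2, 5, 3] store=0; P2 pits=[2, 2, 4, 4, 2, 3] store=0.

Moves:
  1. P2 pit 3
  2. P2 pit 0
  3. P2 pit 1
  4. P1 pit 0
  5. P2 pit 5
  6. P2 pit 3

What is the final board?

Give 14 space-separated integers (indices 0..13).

Move 1: P2 pit3 -> P1=[6,5,2,2,5,3](0) P2=[2,2,4,0,3,4](1)
Move 2: P2 pit0 -> P1=[6,5,2,2,5,3](0) P2=[0,3,5,0,3,4](1)
Move 3: P2 pit1 -> P1=[6,5,2,2,5,3](0) P2=[0,0,6,1,4,4](1)
Move 4: P1 pit0 -> P1=[0,6,3,3,6,4](1) P2=[0,0,6,1,4,4](1)
Move 5: P2 pit5 -> P1=[1,7,4,3,6,4](1) P2=[0,0,6,1,4,0](2)
Move 6: P2 pit3 -> P1=[1,7,4,3,6,4](1) P2=[0,0,6,0,5,0](2)

Answer: 1 7 4 3 6 4 1 0 0 6 0 5 0 2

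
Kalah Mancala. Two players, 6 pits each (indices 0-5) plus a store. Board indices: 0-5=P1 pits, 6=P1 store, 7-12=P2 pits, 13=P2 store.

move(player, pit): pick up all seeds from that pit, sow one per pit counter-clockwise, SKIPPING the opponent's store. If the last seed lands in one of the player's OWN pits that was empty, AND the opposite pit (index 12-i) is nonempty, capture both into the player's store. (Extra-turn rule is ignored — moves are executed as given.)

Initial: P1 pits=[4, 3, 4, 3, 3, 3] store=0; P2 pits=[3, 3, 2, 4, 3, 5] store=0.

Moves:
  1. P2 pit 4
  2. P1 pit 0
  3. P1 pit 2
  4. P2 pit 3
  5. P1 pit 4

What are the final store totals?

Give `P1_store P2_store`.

Answer: 2 2

Derivation:
Move 1: P2 pit4 -> P1=[5,3,4,3,3,3](0) P2=[3,3,2,4,0,6](1)
Move 2: P1 pit0 -> P1=[0,4,5,4,4,4](0) P2=[3,3,2,4,0,6](1)
Move 3: P1 pit2 -> P1=[0,4,0,5,5,5](1) P2=[4,3,2,4,0,6](1)
Move 4: P2 pit3 -> P1=[1,4,0,5,5,5](1) P2=[4,3,2,0,1,7](2)
Move 5: P1 pit4 -> P1=[1,4,0,5,0,6](2) P2=[5,4,3,0,1,7](2)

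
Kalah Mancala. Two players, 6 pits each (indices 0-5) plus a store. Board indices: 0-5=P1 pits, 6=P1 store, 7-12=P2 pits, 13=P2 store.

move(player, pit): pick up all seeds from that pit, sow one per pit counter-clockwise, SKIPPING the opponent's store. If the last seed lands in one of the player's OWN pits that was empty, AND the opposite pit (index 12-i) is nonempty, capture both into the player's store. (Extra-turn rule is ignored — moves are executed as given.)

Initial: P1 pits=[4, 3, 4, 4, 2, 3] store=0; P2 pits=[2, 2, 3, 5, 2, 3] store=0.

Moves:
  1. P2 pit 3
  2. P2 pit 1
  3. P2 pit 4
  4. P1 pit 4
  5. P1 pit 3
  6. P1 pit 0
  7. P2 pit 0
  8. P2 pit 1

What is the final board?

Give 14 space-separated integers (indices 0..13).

Answer: 0 5 0 1 2 6 3 0 0 6 0 0 5 9

Derivation:
Move 1: P2 pit3 -> P1=[5,4,4,4,2,3](0) P2=[2,2,3,0,3,4](1)
Move 2: P2 pit1 -> P1=[5,4,0,4,2,3](0) P2=[2,0,4,0,3,4](6)
Move 3: P2 pit4 -> P1=[6,4,0,4,2,3](0) P2=[2,0,4,0,0,5](7)
Move 4: P1 pit4 -> P1=[6,4,0,4,0,4](1) P2=[2,0,4,0,0,5](7)
Move 5: P1 pit3 -> P1=[6,4,0,0,1,5](2) P2=[3,0,4,0,0,5](7)
Move 6: P1 pit0 -> P1=[0,5,1,1,2,6](3) P2=[3,0,4,0,0,5](7)
Move 7: P2 pit0 -> P1=[0,5,0,1,2,6](3) P2=[0,1,5,0,0,5](9)
Move 8: P2 pit1 -> P1=[0,5,0,1,2,6](3) P2=[0,0,6,0,0,5](9)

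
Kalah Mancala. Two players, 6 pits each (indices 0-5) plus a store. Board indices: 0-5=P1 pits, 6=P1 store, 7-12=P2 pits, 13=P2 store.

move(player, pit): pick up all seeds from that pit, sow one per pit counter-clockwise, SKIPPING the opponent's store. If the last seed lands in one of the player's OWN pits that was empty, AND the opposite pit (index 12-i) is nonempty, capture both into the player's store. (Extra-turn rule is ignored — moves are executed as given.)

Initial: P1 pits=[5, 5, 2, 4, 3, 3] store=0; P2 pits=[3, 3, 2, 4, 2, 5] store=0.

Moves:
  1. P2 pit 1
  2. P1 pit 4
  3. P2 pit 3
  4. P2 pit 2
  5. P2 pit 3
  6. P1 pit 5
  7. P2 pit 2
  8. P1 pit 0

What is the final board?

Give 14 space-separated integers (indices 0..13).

Move 1: P2 pit1 -> P1=[5,5,2,4,3,3](0) P2=[3,0,3,5,3,5](0)
Move 2: P1 pit4 -> P1=[5,5,2,4,0,4](1) P2=[4,0,3,5,3,5](0)
Move 3: P2 pit3 -> P1=[6,6,2,4,0,4](1) P2=[4,0,3,0,4,6](1)
Move 4: P2 pit2 -> P1=[6,6,2,4,0,4](1) P2=[4,0,0,1,5,7](1)
Move 5: P2 pit3 -> P1=[6,6,2,4,0,4](1) P2=[4,0,0,0,6,7](1)
Move 6: P1 pit5 -> P1=[6,6,2,4,0,0](2) P2=[5,1,1,0,6,7](1)
Move 7: P2 pit2 -> P1=[6,6,0,4,0,0](2) P2=[5,1,0,0,6,7](4)
Move 8: P1 pit0 -> P1=[0,7,1,5,1,1](3) P2=[5,1,0,0,6,7](4)

Answer: 0 7 1 5 1 1 3 5 1 0 0 6 7 4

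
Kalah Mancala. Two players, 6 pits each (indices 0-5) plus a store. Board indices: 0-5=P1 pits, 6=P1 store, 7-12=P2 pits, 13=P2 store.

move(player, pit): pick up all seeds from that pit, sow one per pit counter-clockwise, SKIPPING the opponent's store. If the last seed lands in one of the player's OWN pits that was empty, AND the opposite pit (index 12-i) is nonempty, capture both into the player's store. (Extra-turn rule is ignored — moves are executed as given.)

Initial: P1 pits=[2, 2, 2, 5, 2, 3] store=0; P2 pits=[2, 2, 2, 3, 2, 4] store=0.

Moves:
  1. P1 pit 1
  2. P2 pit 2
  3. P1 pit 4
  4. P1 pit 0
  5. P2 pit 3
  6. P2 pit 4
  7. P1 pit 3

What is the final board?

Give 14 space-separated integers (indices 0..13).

Answer: 2 2 4 0 1 5 2 3 3 1 0 0 6 2

Derivation:
Move 1: P1 pit1 -> P1=[2,0,3,6,2,3](0) P2=[2,2,2,3,2,4](0)
Move 2: P2 pit2 -> P1=[2,0,3,6,2,3](0) P2=[2,2,0,4,3,4](0)
Move 3: P1 pit4 -> P1=[2,0,3,6,0,4](1) P2=[2,2,0,4,3,4](0)
Move 4: P1 pit0 -> P1=[0,1,4,6,0,4](1) P2=[2,2,0,4,3,4](0)
Move 5: P2 pit3 -> P1=[1,1,4,6,0,4](1) P2=[2,2,0,0,4,5](1)
Move 6: P2 pit4 -> P1=[2,2,4,6,0,4](1) P2=[2,2,0,0,0,6](2)
Move 7: P1 pit3 -> P1=[2,2,4,0,1,5](2) P2=[3,3,1,0,0,6](2)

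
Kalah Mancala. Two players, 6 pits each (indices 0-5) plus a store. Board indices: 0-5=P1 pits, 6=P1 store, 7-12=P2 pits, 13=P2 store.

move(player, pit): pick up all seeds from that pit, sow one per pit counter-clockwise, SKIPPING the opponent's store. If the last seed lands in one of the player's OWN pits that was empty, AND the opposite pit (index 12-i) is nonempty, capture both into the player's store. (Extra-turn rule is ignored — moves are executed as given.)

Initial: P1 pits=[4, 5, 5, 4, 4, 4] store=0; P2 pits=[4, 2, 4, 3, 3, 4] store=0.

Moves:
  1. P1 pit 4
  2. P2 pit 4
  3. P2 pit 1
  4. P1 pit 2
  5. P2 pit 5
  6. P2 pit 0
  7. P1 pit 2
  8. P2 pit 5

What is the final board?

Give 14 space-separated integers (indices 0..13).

Answer: 6 1 0 7 1 6 2 0 1 6 5 1 0 10

Derivation:
Move 1: P1 pit4 -> P1=[4,5,5,4,0,5](1) P2=[5,3,4,3,3,4](0)
Move 2: P2 pit4 -> P1=[5,5,5,4,0,5](1) P2=[5,3,4,3,0,5](1)
Move 3: P2 pit1 -> P1=[5,0,5,4,0,5](1) P2=[5,0,5,4,0,5](7)
Move 4: P1 pit2 -> P1=[5,0,0,5,1,6](2) P2=[6,0,5,4,0,5](7)
Move 5: P2 pit5 -> P1=[6,1,1,6,1,6](2) P2=[6,0,5,4,0,0](8)
Move 6: P2 pit0 -> P1=[6,1,1,6,1,6](2) P2=[0,1,6,5,1,1](9)
Move 7: P1 pit2 -> P1=[6,1,0,7,1,6](2) P2=[0,1,6,5,1,1](9)
Move 8: P2 pit5 -> P1=[6,1,0,7,1,6](2) P2=[0,1,6,5,1,0](10)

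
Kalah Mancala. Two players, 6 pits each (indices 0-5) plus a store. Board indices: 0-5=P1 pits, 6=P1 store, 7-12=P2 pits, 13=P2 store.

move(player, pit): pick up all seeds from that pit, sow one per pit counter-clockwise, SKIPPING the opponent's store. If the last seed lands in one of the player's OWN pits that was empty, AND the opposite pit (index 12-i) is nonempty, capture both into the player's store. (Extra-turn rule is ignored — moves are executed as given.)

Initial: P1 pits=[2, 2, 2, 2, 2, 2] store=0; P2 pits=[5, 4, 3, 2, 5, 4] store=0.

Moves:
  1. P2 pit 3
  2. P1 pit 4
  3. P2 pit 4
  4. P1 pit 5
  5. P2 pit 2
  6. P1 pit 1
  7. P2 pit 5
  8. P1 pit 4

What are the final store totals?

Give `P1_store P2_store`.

Answer: 8 2

Derivation:
Move 1: P2 pit3 -> P1=[2,2,2,2,2,2](0) P2=[5,4,3,0,6,5](0)
Move 2: P1 pit4 -> P1=[2,2,2,2,0,3](1) P2=[5,4,3,0,6,5](0)
Move 3: P2 pit4 -> P1=[3,3,3,3,0,3](1) P2=[5,4,3,0,0,6](1)
Move 4: P1 pit5 -> P1=[3,3,3,3,0,0](2) P2=[6,5,3,0,0,6](1)
Move 5: P2 pit2 -> P1=[3,3,3,3,0,0](2) P2=[6,5,0,1,1,7](1)
Move 6: P1 pit1 -> P1=[3,0,4,4,0,0](8) P2=[6,0,0,1,1,7](1)
Move 7: P2 pit5 -> P1=[4,1,5,5,1,1](8) P2=[6,0,0,1,1,0](2)
Move 8: P1 pit4 -> P1=[4,1,5,5,0,2](8) P2=[6,0,0,1,1,0](2)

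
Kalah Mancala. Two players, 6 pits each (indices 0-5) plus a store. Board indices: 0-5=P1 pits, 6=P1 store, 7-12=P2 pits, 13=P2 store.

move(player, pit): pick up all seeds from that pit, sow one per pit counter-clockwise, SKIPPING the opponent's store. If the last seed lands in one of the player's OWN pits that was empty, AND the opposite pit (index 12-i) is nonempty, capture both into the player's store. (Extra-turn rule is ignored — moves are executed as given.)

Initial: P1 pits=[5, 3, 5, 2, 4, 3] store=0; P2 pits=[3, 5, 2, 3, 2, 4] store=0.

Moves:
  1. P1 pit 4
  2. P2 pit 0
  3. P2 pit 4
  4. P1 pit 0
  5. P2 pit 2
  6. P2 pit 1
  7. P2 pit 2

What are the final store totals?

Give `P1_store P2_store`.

Answer: 2 2

Derivation:
Move 1: P1 pit4 -> P1=[5,3,5,2,0,4](1) P2=[4,6,2,3,2,4](0)
Move 2: P2 pit0 -> P1=[5,3,5,2,0,4](1) P2=[0,7,3,4,3,4](0)
Move 3: P2 pit4 -> P1=[6,3,5,2,0,4](1) P2=[0,7,3,4,0,5](1)
Move 4: P1 pit0 -> P1=[0,4,6,3,1,5](2) P2=[0,7,3,4,0,5](1)
Move 5: P2 pit2 -> P1=[0,4,6,3,1,5](2) P2=[0,7,0,5,1,6](1)
Move 6: P2 pit1 -> P1=[1,5,6,3,1,5](2) P2=[0,0,1,6,2,7](2)
Move 7: P2 pit2 -> P1=[1,5,6,3,1,5](2) P2=[0,0,0,7,2,7](2)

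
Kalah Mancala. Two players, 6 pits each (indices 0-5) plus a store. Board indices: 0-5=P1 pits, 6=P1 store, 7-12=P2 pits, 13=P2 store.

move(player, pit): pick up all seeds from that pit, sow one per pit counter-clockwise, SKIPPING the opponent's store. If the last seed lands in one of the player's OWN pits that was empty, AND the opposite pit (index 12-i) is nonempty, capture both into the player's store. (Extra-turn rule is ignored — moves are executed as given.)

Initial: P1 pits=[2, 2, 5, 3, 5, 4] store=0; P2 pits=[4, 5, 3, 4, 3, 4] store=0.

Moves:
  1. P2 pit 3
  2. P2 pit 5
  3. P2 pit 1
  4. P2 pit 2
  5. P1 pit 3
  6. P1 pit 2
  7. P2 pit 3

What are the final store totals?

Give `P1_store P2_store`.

Move 1: P2 pit3 -> P1=[3,2,5,3,5,4](0) P2=[4,5,3,0,4,5](1)
Move 2: P2 pit5 -> P1=[4,3,6,4,5,4](0) P2=[4,5,3,0,4,0](2)
Move 3: P2 pit1 -> P1=[4,3,6,4,5,4](0) P2=[4,0,4,1,5,1](3)
Move 4: P2 pit2 -> P1=[4,3,6,4,5,4](0) P2=[4,0,0,2,6,2](4)
Move 5: P1 pit3 -> P1=[4,3,6,0,6,5](1) P2=[5,0,0,2,6,2](4)
Move 6: P1 pit2 -> P1=[4,3,0,1,7,6](2) P2=[6,1,0,2,6,2](4)
Move 7: P2 pit3 -> P1=[4,3,0,1,7,6](2) P2=[6,1,0,0,7,3](4)

Answer: 2 4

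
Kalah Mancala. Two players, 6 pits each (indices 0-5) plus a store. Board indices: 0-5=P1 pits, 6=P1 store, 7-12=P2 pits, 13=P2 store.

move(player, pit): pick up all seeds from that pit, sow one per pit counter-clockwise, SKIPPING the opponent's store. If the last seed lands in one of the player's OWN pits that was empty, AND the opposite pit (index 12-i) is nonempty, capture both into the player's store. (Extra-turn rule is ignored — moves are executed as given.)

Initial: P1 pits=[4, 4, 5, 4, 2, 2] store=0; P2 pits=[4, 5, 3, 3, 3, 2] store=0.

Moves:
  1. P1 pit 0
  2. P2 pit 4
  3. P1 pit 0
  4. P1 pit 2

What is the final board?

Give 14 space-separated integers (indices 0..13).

Answer: 0 6 0 6 4 3 1 5 6 3 3 0 3 1

Derivation:
Move 1: P1 pit0 -> P1=[0,5,6,5,3,2](0) P2=[4,5,3,3,3,2](0)
Move 2: P2 pit4 -> P1=[1,5,6,5,3,2](0) P2=[4,5,3,3,0,3](1)
Move 3: P1 pit0 -> P1=[0,6,6,5,3,2](0) P2=[4,5,3,3,0,3](1)
Move 4: P1 pit2 -> P1=[0,6,0,6,4,3](1) P2=[5,6,3,3,0,3](1)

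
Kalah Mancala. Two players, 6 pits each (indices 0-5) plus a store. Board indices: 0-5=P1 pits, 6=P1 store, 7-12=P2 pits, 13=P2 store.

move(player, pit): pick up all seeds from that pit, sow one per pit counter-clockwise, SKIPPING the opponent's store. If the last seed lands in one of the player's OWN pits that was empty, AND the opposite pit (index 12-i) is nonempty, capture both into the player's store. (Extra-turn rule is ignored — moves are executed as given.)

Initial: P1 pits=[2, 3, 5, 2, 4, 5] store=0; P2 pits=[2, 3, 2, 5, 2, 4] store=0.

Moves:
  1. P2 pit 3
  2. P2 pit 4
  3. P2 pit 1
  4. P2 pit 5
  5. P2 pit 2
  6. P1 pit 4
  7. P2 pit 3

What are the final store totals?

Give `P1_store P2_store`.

Answer: 1 14

Derivation:
Move 1: P2 pit3 -> P1=[3,4,5,2,4,5](0) P2=[2,3,2,0,3,5](1)
Move 2: P2 pit4 -> P1=[4,4,5,2,4,5](0) P2=[2,3,2,0,0,6](2)
Move 3: P2 pit1 -> P1=[4,0,5,2,4,5](0) P2=[2,0,3,1,0,6](7)
Move 4: P2 pit5 -> P1=[5,1,6,3,5,5](0) P2=[2,0,3,1,0,0](8)
Move 5: P2 pit2 -> P1=[0,1,6,3,5,5](0) P2=[2,0,0,2,1,0](14)
Move 6: P1 pit4 -> P1=[0,1,6,3,0,6](1) P2=[3,1,1,2,1,0](14)
Move 7: P2 pit3 -> P1=[0,1,6,3,0,6](1) P2=[3,1,1,0,2,1](14)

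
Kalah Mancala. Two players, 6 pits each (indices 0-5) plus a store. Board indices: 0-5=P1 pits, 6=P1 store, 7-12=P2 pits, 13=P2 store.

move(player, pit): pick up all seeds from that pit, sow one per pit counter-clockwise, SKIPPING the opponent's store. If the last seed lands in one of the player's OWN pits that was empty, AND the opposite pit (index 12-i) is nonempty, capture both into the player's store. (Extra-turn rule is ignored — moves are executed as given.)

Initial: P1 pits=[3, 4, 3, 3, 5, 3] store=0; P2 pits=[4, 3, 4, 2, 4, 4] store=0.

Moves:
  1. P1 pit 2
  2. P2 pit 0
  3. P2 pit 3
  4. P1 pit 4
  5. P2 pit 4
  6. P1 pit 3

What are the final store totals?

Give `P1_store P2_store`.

Answer: 2 2

Derivation:
Move 1: P1 pit2 -> P1=[3,4,0,4,6,4](0) P2=[4,3,4,2,4,4](0)
Move 2: P2 pit0 -> P1=[3,4,0,4,6,4](0) P2=[0,4,5,3,5,4](0)
Move 3: P2 pit3 -> P1=[3,4,0,4,6,4](0) P2=[0,4,5,0,6,5](1)
Move 4: P1 pit4 -> P1=[3,4,0,4,0,5](1) P2=[1,5,6,1,6,5](1)
Move 5: P2 pit4 -> P1=[4,5,1,5,0,5](1) P2=[1,5,6,1,0,6](2)
Move 6: P1 pit3 -> P1=[4,5,1,0,1,6](2) P2=[2,6,6,1,0,6](2)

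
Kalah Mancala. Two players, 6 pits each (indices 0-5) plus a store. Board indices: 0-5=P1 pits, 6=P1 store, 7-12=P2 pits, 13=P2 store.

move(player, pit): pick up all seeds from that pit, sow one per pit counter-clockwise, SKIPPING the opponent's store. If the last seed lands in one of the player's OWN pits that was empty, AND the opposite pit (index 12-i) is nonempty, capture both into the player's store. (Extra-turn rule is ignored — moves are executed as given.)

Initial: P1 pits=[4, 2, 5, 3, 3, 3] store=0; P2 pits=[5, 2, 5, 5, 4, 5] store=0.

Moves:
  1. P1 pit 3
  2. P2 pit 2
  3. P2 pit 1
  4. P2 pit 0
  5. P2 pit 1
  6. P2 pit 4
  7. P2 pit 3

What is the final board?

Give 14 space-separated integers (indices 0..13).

Move 1: P1 pit3 -> P1=[4,2,5,0,4,4](1) P2=[5,2,5,5,4,5](0)
Move 2: P2 pit2 -> P1=[5,2,5,0,4,4](1) P2=[5,2,0,6,5,6](1)
Move 3: P2 pit1 -> P1=[5,2,5,0,4,4](1) P2=[5,0,1,7,5,6](1)
Move 4: P2 pit0 -> P1=[5,2,5,0,4,4](1) P2=[0,1,2,8,6,7](1)
Move 5: P2 pit1 -> P1=[5,2,5,0,4,4](1) P2=[0,0,3,8,6,7](1)
Move 6: P2 pit4 -> P1=[6,3,6,1,4,4](1) P2=[0,0,3,8,0,8](2)
Move 7: P2 pit3 -> P1=[7,4,7,2,5,4](1) P2=[0,0,3,0,1,9](3)

Answer: 7 4 7 2 5 4 1 0 0 3 0 1 9 3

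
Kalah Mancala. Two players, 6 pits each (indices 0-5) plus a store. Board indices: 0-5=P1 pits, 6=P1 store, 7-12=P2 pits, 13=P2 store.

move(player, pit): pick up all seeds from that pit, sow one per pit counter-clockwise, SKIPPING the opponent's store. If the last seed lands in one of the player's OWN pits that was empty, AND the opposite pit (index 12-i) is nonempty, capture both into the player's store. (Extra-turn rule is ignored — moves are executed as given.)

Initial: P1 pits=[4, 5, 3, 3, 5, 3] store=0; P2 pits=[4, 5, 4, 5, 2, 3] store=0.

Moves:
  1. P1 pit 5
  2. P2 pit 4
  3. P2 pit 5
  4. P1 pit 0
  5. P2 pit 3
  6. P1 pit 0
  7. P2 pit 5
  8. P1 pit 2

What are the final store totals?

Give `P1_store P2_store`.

Move 1: P1 pit5 -> P1=[4,5,3,3,5,0](1) P2=[5,6,4,5,2,3](0)
Move 2: P2 pit4 -> P1=[4,5,3,3,5,0](1) P2=[5,6,4,5,0,4](1)
Move 3: P2 pit5 -> P1=[5,6,4,3,5,0](1) P2=[5,6,4,5,0,0](2)
Move 4: P1 pit0 -> P1=[0,7,5,4,6,0](7) P2=[0,6,4,5,0,0](2)
Move 5: P2 pit3 -> P1=[1,8,5,4,6,0](7) P2=[0,6,4,0,1,1](3)
Move 6: P1 pit0 -> P1=[0,9,5,4,6,0](7) P2=[0,6,4,0,1,1](3)
Move 7: P2 pit5 -> P1=[0,9,5,4,6,0](7) P2=[0,6,4,0,1,0](4)
Move 8: P1 pit2 -> P1=[0,9,0,5,7,1](8) P2=[1,6,4,0,1,0](4)

Answer: 8 4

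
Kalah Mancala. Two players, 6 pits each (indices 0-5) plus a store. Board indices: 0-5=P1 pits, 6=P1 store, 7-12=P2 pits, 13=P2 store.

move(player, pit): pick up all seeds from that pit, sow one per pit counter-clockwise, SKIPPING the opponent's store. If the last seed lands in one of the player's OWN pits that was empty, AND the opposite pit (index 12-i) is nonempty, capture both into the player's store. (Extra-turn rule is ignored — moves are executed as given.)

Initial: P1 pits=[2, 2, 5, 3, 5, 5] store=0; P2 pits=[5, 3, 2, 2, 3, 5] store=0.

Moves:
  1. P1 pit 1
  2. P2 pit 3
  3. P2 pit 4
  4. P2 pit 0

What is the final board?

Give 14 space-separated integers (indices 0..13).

Move 1: P1 pit1 -> P1=[2,0,6,4,5,5](0) P2=[5,3,2,2,3,5](0)
Move 2: P2 pit3 -> P1=[2,0,6,4,5,5](0) P2=[5,3,2,0,4,6](0)
Move 3: P2 pit4 -> P1=[3,1,6,4,5,5](0) P2=[5,3,2,0,0,7](1)
Move 4: P2 pit0 -> P1=[3,1,6,4,5,5](0) P2=[0,4,3,1,1,8](1)

Answer: 3 1 6 4 5 5 0 0 4 3 1 1 8 1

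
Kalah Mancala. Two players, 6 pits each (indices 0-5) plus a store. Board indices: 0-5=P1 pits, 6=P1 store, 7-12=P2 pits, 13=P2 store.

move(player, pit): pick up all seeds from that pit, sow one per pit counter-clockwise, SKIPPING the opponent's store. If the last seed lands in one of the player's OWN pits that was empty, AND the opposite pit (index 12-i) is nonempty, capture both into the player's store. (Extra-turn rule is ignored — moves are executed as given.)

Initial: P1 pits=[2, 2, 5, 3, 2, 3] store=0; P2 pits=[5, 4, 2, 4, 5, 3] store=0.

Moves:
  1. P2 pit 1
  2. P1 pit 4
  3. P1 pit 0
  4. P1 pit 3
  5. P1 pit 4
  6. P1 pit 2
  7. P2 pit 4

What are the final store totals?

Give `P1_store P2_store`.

Move 1: P2 pit1 -> P1=[2,2,5,3,2,3](0) P2=[5,0,3,5,6,4](0)
Move 2: P1 pit4 -> P1=[2,2,5,3,0,4](1) P2=[5,0,3,5,6,4](0)
Move 3: P1 pit0 -> P1=[0,3,6,3,0,4](1) P2=[5,0,3,5,6,4](0)
Move 4: P1 pit3 -> P1=[0,3,6,0,1,5](2) P2=[5,0,3,5,6,4](0)
Move 5: P1 pit4 -> P1=[0,3,6,0,0,6](2) P2=[5,0,3,5,6,4](0)
Move 6: P1 pit2 -> P1=[0,3,0,1,1,7](3) P2=[6,1,3,5,6,4](0)
Move 7: P2 pit4 -> P1=[1,4,1,2,1,7](3) P2=[6,1,3,5,0,5](1)

Answer: 3 1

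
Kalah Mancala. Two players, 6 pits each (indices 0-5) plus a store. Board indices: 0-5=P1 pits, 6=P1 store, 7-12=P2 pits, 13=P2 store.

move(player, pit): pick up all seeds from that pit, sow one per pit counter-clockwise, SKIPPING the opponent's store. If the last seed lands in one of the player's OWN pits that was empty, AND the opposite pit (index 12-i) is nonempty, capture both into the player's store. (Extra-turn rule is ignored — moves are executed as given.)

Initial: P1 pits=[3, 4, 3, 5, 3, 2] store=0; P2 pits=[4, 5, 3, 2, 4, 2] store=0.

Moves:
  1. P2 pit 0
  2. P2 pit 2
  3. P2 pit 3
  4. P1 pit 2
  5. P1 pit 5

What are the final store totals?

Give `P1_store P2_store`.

Move 1: P2 pit0 -> P1=[3,4,3,5,3,2](0) P2=[0,6,4,3,5,2](0)
Move 2: P2 pit2 -> P1=[3,4,3,5,3,2](0) P2=[0,6,0,4,6,3](1)
Move 3: P2 pit3 -> P1=[4,4,3,5,3,2](0) P2=[0,6,0,0,7,4](2)
Move 4: P1 pit2 -> P1=[4,4,0,6,4,3](0) P2=[0,6,0,0,7,4](2)
Move 5: P1 pit5 -> P1=[4,4,0,6,4,0](1) P2=[1,7,0,0,7,4](2)

Answer: 1 2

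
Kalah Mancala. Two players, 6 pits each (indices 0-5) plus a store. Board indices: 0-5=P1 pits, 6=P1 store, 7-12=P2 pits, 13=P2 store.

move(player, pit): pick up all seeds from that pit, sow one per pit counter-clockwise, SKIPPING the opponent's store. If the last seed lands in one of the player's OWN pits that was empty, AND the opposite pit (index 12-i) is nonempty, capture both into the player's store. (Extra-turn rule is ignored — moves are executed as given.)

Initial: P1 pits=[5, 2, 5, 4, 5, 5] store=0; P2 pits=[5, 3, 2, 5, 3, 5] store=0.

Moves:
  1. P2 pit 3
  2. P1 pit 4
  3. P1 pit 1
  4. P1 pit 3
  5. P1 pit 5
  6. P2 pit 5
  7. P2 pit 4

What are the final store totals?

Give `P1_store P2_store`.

Move 1: P2 pit3 -> P1=[6,3,5,4,5,5](0) P2=[5,3,2,0,4,6](1)
Move 2: P1 pit4 -> P1=[6,3,5,4,0,6](1) P2=[6,4,3,0,4,6](1)
Move 3: P1 pit1 -> P1=[6,0,6,5,0,6](6) P2=[6,0,3,0,4,6](1)
Move 4: P1 pit3 -> P1=[6,0,6,0,1,7](7) P2=[7,1,3,0,4,6](1)
Move 5: P1 pit5 -> P1=[6,0,6,0,1,0](8) P2=[8,2,4,1,5,7](1)
Move 6: P2 pit5 -> P1=[7,1,7,1,2,1](8) P2=[8,2,4,1,5,0](2)
Move 7: P2 pit4 -> P1=[8,2,8,1,2,1](8) P2=[8,2,4,1,0,1](3)

Answer: 8 3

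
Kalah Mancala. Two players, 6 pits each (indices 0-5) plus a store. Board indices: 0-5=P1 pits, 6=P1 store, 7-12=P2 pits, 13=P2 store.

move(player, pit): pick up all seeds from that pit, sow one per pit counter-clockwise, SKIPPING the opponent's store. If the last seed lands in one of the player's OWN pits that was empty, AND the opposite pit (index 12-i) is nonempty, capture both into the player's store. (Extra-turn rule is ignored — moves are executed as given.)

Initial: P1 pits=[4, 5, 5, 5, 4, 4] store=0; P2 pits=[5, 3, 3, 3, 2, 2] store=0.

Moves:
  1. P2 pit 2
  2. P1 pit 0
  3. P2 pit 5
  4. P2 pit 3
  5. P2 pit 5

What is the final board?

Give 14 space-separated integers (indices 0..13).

Answer: 2 7 6 6 5 4 0 5 3 0 0 4 0 3

Derivation:
Move 1: P2 pit2 -> P1=[4,5,5,5,4,4](0) P2=[5,3,0,4,3,3](0)
Move 2: P1 pit0 -> P1=[0,6,6,6,5,4](0) P2=[5,3,0,4,3,3](0)
Move 3: P2 pit5 -> P1=[1,7,6,6,5,4](0) P2=[5,3,0,4,3,0](1)
Move 4: P2 pit3 -> P1=[2,7,6,6,5,4](0) P2=[5,3,0,0,4,1](2)
Move 5: P2 pit5 -> P1=[2,7,6,6,5,4](0) P2=[5,3,0,0,4,0](3)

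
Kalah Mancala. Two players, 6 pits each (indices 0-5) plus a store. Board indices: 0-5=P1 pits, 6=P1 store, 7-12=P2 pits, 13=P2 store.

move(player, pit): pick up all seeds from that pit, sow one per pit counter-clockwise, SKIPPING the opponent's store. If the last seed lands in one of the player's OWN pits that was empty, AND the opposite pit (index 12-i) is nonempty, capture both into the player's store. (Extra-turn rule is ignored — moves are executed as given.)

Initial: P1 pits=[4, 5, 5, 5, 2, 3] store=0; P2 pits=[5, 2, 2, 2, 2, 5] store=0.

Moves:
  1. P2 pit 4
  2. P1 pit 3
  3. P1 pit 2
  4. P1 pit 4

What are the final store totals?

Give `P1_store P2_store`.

Answer: 3 1

Derivation:
Move 1: P2 pit4 -> P1=[4,5,5,5,2,3](0) P2=[5,2,2,2,0,6](1)
Move 2: P1 pit3 -> P1=[4,5,5,0,3,4](1) P2=[6,3,2,2,0,6](1)
Move 3: P1 pit2 -> P1=[4,5,0,1,4,5](2) P2=[7,3,2,2,0,6](1)
Move 4: P1 pit4 -> P1=[4,5,0,1,0,6](3) P2=[8,4,2,2,0,6](1)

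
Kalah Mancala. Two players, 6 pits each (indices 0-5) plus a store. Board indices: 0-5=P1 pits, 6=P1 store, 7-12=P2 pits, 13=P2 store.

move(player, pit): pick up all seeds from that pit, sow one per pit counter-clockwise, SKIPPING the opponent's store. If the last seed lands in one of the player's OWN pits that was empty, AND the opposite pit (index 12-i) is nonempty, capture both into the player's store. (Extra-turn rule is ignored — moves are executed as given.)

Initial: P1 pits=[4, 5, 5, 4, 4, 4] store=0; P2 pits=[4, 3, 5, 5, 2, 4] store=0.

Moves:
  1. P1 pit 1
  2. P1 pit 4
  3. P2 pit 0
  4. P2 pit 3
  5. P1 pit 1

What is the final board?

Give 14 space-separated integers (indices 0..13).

Move 1: P1 pit1 -> P1=[4,0,6,5,5,5](1) P2=[4,3,5,5,2,4](0)
Move 2: P1 pit4 -> P1=[4,0,6,5,0,6](2) P2=[5,4,6,5,2,4](0)
Move 3: P2 pit0 -> P1=[4,0,6,5,0,6](2) P2=[0,5,7,6,3,5](0)
Move 4: P2 pit3 -> P1=[5,1,7,5,0,6](2) P2=[0,5,7,0,4,6](1)
Move 5: P1 pit1 -> P1=[5,0,8,5,0,6](2) P2=[0,5,7,0,4,6](1)

Answer: 5 0 8 5 0 6 2 0 5 7 0 4 6 1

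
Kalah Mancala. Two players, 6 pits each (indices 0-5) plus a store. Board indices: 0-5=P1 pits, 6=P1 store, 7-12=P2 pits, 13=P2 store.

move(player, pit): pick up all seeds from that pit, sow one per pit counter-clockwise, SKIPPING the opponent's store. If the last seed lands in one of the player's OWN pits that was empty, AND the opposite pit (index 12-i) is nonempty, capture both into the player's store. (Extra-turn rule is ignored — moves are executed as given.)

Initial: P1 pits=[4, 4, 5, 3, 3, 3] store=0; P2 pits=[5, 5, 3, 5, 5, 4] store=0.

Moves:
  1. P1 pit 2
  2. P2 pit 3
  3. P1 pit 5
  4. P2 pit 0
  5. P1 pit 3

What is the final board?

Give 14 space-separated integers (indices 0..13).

Move 1: P1 pit2 -> P1=[4,4,0,4,4,4](1) P2=[6,5,3,5,5,4](0)
Move 2: P2 pit3 -> P1=[5,5,0,4,4,4](1) P2=[6,5,3,0,6,5](1)
Move 3: P1 pit5 -> P1=[5,5,0,4,4,0](2) P2=[7,6,4,0,6,5](1)
Move 4: P2 pit0 -> P1=[6,5,0,4,4,0](2) P2=[0,7,5,1,7,6](2)
Move 5: P1 pit3 -> P1=[6,5,0,0,5,1](3) P2=[1,7,5,1,7,6](2)

Answer: 6 5 0 0 5 1 3 1 7 5 1 7 6 2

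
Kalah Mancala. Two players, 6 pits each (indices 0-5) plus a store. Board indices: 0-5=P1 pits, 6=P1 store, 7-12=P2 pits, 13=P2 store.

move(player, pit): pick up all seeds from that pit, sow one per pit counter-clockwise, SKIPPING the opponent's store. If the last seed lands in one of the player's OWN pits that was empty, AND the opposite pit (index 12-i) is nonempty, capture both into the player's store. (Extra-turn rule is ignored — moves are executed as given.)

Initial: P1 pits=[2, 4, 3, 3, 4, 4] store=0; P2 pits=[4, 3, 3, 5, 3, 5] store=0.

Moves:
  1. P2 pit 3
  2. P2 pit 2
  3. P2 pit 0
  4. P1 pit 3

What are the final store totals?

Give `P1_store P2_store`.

Move 1: P2 pit3 -> P1=[3,5,3,3,4,4](0) P2=[4,3,3,0,4,6](1)
Move 2: P2 pit2 -> P1=[3,5,3,3,4,4](0) P2=[4,3,0,1,5,7](1)
Move 3: P2 pit0 -> P1=[3,5,3,3,4,4](0) P2=[0,4,1,2,6,7](1)
Move 4: P1 pit3 -> P1=[3,5,3,0,5,5](1) P2=[0,4,1,2,6,7](1)

Answer: 1 1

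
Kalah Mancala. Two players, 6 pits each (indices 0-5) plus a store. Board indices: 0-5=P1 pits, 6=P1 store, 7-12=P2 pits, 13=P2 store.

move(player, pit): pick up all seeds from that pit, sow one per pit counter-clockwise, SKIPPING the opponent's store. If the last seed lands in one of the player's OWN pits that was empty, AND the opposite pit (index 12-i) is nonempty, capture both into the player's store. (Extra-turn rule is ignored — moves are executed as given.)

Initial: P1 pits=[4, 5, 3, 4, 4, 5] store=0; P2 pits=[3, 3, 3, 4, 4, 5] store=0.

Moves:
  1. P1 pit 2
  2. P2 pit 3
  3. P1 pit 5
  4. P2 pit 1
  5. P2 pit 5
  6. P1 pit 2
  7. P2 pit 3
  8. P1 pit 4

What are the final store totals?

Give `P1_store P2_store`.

Move 1: P1 pit2 -> P1=[4,5,0,5,5,6](0) P2=[3,3,3,4,4,5](0)
Move 2: P2 pit3 -> P1=[5,5,0,5,5,6](0) P2=[3,3,3,0,5,6](1)
Move 3: P1 pit5 -> P1=[5,5,0,5,5,0](1) P2=[4,4,4,1,6,6](1)
Move 4: P2 pit1 -> P1=[5,5,0,5,5,0](1) P2=[4,0,5,2,7,7](1)
Move 5: P2 pit5 -> P1=[6,6,1,6,6,1](1) P2=[4,0,5,2,7,0](2)
Move 6: P1 pit2 -> P1=[6,6,0,7,6,1](1) P2=[4,0,5,2,7,0](2)
Move 7: P2 pit3 -> P1=[0,6,0,7,6,1](1) P2=[4,0,5,0,8,0](9)
Move 8: P1 pit4 -> P1=[0,6,0,7,0,2](2) P2=[5,1,6,1,8,0](9)

Answer: 2 9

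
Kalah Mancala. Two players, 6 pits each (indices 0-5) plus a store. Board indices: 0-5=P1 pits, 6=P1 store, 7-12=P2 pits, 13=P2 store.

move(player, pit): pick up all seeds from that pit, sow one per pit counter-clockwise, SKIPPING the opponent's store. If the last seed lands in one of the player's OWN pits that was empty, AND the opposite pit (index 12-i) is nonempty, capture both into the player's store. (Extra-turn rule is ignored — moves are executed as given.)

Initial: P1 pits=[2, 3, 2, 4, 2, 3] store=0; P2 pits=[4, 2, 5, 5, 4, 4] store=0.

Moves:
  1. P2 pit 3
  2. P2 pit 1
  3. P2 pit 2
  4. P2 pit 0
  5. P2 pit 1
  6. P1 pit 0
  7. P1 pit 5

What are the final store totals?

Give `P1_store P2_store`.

Answer: 1 5

Derivation:
Move 1: P2 pit3 -> P1=[3,4,2,4,2,3](0) P2=[4,2,5,0,5,5](1)
Move 2: P2 pit1 -> P1=[3,4,0,4,2,3](0) P2=[4,0,6,0,5,5](4)
Move 3: P2 pit2 -> P1=[4,5,0,4,2,3](0) P2=[4,0,0,1,6,6](5)
Move 4: P2 pit0 -> P1=[4,5,0,4,2,3](0) P2=[0,1,1,2,7,6](5)
Move 5: P2 pit1 -> P1=[4,5,0,4,2,3](0) P2=[0,0,2,2,7,6](5)
Move 6: P1 pit0 -> P1=[0,6,1,5,3,3](0) P2=[0,0,2,2,7,6](5)
Move 7: P1 pit5 -> P1=[0,6,1,5,3,0](1) P2=[1,1,2,2,7,6](5)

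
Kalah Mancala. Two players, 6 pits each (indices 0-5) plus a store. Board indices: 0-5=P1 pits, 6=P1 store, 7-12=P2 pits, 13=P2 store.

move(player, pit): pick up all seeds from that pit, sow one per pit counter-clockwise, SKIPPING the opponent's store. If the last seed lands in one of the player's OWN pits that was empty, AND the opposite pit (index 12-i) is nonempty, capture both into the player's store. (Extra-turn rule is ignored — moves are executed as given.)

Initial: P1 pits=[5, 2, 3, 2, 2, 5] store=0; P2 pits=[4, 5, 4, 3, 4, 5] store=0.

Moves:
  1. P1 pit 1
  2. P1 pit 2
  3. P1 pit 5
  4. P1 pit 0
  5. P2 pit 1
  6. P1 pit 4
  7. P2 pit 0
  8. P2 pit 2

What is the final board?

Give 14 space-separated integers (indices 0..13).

Move 1: P1 pit1 -> P1=[5,0,4,3,2,5](0) P2=[4,5,4,3,4,5](0)
Move 2: P1 pit2 -> P1=[5,0,0,4,3,6](1) P2=[4,5,4,3,4,5](0)
Move 3: P1 pit5 -> P1=[5,0,0,4,3,0](2) P2=[5,6,5,4,5,5](0)
Move 4: P1 pit0 -> P1=[0,1,1,5,4,0](8) P2=[0,6,5,4,5,5](0)
Move 5: P2 pit1 -> P1=[1,1,1,5,4,0](8) P2=[0,0,6,5,6,6](1)
Move 6: P1 pit4 -> P1=[1,1,1,5,0,1](9) P2=[1,1,6,5,6,6](1)
Move 7: P2 pit0 -> P1=[1,1,1,5,0,1](9) P2=[0,2,6,5,6,6](1)
Move 8: P2 pit2 -> P1=[2,2,1,5,0,1](9) P2=[0,2,0,6,7,7](2)

Answer: 2 2 1 5 0 1 9 0 2 0 6 7 7 2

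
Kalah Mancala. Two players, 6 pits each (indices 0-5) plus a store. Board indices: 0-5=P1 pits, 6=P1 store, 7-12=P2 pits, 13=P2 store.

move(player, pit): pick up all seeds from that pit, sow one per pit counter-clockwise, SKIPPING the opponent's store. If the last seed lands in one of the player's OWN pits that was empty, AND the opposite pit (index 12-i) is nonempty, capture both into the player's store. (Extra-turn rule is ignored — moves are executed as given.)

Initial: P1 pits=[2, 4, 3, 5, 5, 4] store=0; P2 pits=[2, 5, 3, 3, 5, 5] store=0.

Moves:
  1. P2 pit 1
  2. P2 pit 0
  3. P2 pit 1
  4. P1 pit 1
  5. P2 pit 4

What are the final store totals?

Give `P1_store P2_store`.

Move 1: P2 pit1 -> P1=[2,4,3,5,5,4](0) P2=[2,0,4,4,6,6](1)
Move 2: P2 pit0 -> P1=[2,4,3,5,5,4](0) P2=[0,1,5,4,6,6](1)
Move 3: P2 pit1 -> P1=[2,4,3,5,5,4](0) P2=[0,0,6,4,6,6](1)
Move 4: P1 pit1 -> P1=[2,0,4,6,6,5](0) P2=[0,0,6,4,6,6](1)
Move 5: P2 pit4 -> P1=[3,1,5,7,6,5](0) P2=[0,0,6,4,0,7](2)

Answer: 0 2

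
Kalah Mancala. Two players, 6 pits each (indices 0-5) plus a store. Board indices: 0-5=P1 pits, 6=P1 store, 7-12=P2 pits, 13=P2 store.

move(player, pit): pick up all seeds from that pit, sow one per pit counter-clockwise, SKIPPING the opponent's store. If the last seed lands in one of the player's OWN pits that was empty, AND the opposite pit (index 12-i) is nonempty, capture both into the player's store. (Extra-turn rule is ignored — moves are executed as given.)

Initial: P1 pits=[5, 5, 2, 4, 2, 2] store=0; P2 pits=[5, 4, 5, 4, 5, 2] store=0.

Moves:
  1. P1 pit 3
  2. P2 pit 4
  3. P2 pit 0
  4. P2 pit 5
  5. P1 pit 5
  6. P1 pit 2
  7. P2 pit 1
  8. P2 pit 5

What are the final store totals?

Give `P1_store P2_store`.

Move 1: P1 pit3 -> P1=[5,5,2,0,3,3](1) P2=[6,4,5,4,5,2](0)
Move 2: P2 pit4 -> P1=[6,6,3,0,3,3](1) P2=[6,4,5,4,0,3](1)
Move 3: P2 pit0 -> P1=[6,6,3,0,3,3](1) P2=[0,5,6,5,1,4](2)
Move 4: P2 pit5 -> P1=[7,7,4,0,3,3](1) P2=[0,5,6,5,1,0](3)
Move 5: P1 pit5 -> P1=[7,7,4,0,3,0](2) P2=[1,6,6,5,1,0](3)
Move 6: P1 pit2 -> P1=[7,7,0,1,4,1](3) P2=[1,6,6,5,1,0](3)
Move 7: P2 pit1 -> P1=[8,7,0,1,4,1](3) P2=[1,0,7,6,2,1](4)
Move 8: P2 pit5 -> P1=[8,7,0,1,4,1](3) P2=[1,0,7,6,2,0](5)

Answer: 3 5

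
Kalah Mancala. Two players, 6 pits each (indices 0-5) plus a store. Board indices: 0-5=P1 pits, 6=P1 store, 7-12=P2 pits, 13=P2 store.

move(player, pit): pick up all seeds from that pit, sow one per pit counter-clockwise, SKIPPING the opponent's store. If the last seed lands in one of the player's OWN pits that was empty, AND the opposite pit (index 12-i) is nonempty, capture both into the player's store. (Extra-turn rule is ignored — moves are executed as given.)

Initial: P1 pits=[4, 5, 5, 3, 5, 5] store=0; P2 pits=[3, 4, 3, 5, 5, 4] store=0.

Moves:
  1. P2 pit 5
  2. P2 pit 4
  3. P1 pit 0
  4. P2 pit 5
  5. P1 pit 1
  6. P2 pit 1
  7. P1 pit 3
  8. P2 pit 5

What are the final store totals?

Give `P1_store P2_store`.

Move 1: P2 pit5 -> P1=[5,6,6,3,5,5](0) P2=[3,4,3,5,5,0](1)
Move 2: P2 pit4 -> P1=[6,7,7,3,5,5](0) P2=[3,4,3,5,0,1](2)
Move 3: P1 pit0 -> P1=[0,8,8,4,6,6](1) P2=[3,4,3,5,0,1](2)
Move 4: P2 pit5 -> P1=[0,8,8,4,6,6](1) P2=[3,4,3,5,0,0](3)
Move 5: P1 pit1 -> P1=[0,0,9,5,7,7](2) P2=[4,5,4,5,0,0](3)
Move 6: P2 pit1 -> P1=[0,0,9,5,7,7](2) P2=[4,0,5,6,1,1](4)
Move 7: P1 pit3 -> P1=[0,0,9,0,8,8](3) P2=[5,1,5,6,1,1](4)
Move 8: P2 pit5 -> P1=[0,0,9,0,8,8](3) P2=[5,1,5,6,1,0](5)

Answer: 3 5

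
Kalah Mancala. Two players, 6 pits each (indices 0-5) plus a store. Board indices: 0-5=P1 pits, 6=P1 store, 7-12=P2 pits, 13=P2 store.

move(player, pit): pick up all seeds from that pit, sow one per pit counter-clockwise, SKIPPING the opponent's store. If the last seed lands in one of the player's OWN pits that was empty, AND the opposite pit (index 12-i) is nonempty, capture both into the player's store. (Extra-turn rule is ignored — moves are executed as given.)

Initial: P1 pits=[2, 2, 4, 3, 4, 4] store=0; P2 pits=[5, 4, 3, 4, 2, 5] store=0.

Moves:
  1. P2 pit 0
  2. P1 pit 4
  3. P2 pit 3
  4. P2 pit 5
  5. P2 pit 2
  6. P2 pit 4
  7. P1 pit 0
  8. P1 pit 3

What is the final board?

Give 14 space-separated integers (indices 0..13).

Move 1: P2 pit0 -> P1=[2,2,4,3,4,4](0) P2=[0,5,4,5,3,6](0)
Move 2: P1 pit4 -> P1=[2,2,4,3,0,5](1) P2=[1,6,4,5,3,6](0)
Move 3: P2 pit3 -> P1=[3,3,4,3,0,5](1) P2=[1,6,4,0,4,7](1)
Move 4: P2 pit5 -> P1=[4,4,5,4,1,6](1) P2=[1,6,4,0,4,0](2)
Move 5: P2 pit2 -> P1=[4,4,5,4,1,6](1) P2=[1,6,0,1,5,1](3)
Move 6: P2 pit4 -> P1=[5,5,6,4,1,6](1) P2=[1,6,0,1,0,2](4)
Move 7: P1 pit0 -> P1=[0,6,7,5,2,7](1) P2=[1,6,0,1,0,2](4)
Move 8: P1 pit3 -> P1=[0,6,7,0,3,8](2) P2=[2,7,0,1,0,2](4)

Answer: 0 6 7 0 3 8 2 2 7 0 1 0 2 4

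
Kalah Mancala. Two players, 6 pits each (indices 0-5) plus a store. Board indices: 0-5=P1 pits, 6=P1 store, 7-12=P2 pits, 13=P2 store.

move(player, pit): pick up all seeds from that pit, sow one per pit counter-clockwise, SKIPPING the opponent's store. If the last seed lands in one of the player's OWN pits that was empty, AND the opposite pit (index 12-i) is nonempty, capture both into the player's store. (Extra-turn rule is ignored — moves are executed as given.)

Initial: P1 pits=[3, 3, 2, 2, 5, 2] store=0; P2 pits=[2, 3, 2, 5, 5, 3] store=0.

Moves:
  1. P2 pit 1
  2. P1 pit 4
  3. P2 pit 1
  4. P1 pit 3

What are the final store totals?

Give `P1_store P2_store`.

Answer: 1 0

Derivation:
Move 1: P2 pit1 -> P1=[3,3,2,2,5,2](0) P2=[2,0,3,6,6,3](0)
Move 2: P1 pit4 -> P1=[3,3,2,2,0,3](1) P2=[3,1,4,6,6,3](0)
Move 3: P2 pit1 -> P1=[3,3,2,2,0,3](1) P2=[3,0,5,6,6,3](0)
Move 4: P1 pit3 -> P1=[3,3,2,0,1,4](1) P2=[3,0,5,6,6,3](0)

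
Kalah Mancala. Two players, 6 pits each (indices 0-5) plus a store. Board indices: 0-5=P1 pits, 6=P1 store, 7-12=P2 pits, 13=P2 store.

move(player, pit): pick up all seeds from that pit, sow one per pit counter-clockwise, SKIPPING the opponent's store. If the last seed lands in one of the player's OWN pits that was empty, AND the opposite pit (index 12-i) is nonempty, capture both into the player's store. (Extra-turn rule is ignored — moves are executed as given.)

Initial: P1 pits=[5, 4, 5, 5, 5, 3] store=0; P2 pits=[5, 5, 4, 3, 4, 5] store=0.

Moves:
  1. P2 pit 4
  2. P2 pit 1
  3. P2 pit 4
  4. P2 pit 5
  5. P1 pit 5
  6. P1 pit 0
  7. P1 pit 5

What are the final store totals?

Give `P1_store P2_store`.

Answer: 3 3

Derivation:
Move 1: P2 pit4 -> P1=[6,5,5,5,5,3](0) P2=[5,5,4,3,0,6](1)
Move 2: P2 pit1 -> P1=[6,5,5,5,5,3](0) P2=[5,0,5,4,1,7](2)
Move 3: P2 pit4 -> P1=[6,5,5,5,5,3](0) P2=[5,0,5,4,0,8](2)
Move 4: P2 pit5 -> P1=[7,6,6,6,6,4](0) P2=[6,0,5,4,0,0](3)
Move 5: P1 pit5 -> P1=[7,6,6,6,6,0](1) P2=[7,1,6,4,0,0](3)
Move 6: P1 pit0 -> P1=[0,7,7,7,7,1](2) P2=[8,1,6,4,0,0](3)
Move 7: P1 pit5 -> P1=[0,7,7,7,7,0](3) P2=[8,1,6,4,0,0](3)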